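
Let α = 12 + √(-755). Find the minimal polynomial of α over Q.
m_α(x) = x^2 - 24x + 899

From α - 12 = √(-755), squaring gives (α - 12)^2 = -755, i.e. α^2 - 24α + 144 = -755, so α^2 - 24α + 899 = 0. The discriminant of x^2 - 24x + 899 is (-24)^2 - 4·(899) = 576 - 3596 = -3020, and 4·(-755) is not a perfect square in Q since -755 is squarefree and ≠ 1. Hence x^2 - 24x + 899 is irreducible over Q and is the minimal polynomial of α.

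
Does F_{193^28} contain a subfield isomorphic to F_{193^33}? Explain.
No: F_{193^33} is not a subfield of F_{193^28}

F_{p^m} embeds in F_{p^n} iff m | n. Here 33 ∤ 28 (since 28 = 0·33 + 28 with remainder 28 ≠ 0), so F_{193^33} is not a subfield of F_{193^28}. Equivalently: if it were, the tower law would give 33 = [F_{193^33}:F_193] dividing [F_{193^28}:F_193] = 28, contradiction.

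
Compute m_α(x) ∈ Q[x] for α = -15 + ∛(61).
m_α(x) = x^3 + 45x^2 + 675x + 3314

Set β = α + 15 = ∛(61), so β^3 = 61. Then (α + 15)^3 - 61 = 0, i.e. α is a root of g(x) = (x + 15)^3 - 61 = x^3 + 45x^2 + 675x + 3314. Since g(x) = h(x + 15) where h(x) = x^3 - 61, and h is irreducible over Q (because 61 is not a perfect cube, so h has no rational root, and a monic cubic with no rational root is irreducible), g is also irreducible (irreducibility is preserved under the substitution x → x + 15). Hence m_α(x) = x^3 + 45x^2 + 675x + 3314.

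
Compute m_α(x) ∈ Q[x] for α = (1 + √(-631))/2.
m_α(x) = x^2 - x + 158

From 2α - 1 = √(-631), squaring gives (2α - 1)^2 = -631, i.e. 4α^2 - 4α + 1 = -631, so α^2 - α + (1 + 631)/4 = 0. Since -631 ≡ 1 (mod 4), (1 + 631)/4 = 158 ∈ Z. The polynomial x^2 - x + 158 has discriminant 1 - 4·(158) = -631, which is not a perfect square in Q (d = -631 is squarefree and ≠ 1), so x^2 - x + 158 is irreducible over Q. It is the minimal polynomial of α.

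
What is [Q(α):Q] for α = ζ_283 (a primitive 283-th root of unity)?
[Q(α):Q] = 282

The minimal polynomial of ζ_283 over Q is the 283-th cyclotomic polynomial Φ_283(x), which is irreducible over Q and has degree φ(283) = 282. Hence [Q(α):Q] = φ(283) = 282.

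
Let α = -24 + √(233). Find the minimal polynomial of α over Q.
m_α(x) = x^2 + 48x + 343

From α + 24 = √(233), squaring gives (α + 24)^2 = 233, i.e. α^2 + 48α + 576 = 233, so α^2 + 48α + 343 = 0. The discriminant of x^2 + 48x + 343 is (48)^2 - 4·(343) = 2304 - 1372 = 932, and 4·(233) is not a perfect square in Q since 233 is squarefree and ≠ 1. Hence x^2 + 48x + 343 is irreducible over Q and is the minimal polynomial of α.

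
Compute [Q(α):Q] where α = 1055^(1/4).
[Q(α):Q] = 4

α is a root of x^4 - 1055. By Eisenstein's criterion at the prime p = 5 (which divides the constant term 1055 but p^2 = 25 does not, since 1055 is squarefree), x^4 - 1055 is irreducible over Q. Hence [Q(α):Q] = 4.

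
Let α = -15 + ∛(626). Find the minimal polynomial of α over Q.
m_α(x) = x^3 + 45x^2 + 675x + 2749

Set β = α + 15 = ∛(626), so β^3 = 626. Then (α + 15)^3 - 626 = 0, i.e. α is a root of g(x) = (x + 15)^3 - 626 = x^3 + 45x^2 + 675x + 2749. Since g(x) = h(x + 15) where h(x) = x^3 - 626, and h is irreducible over Q (because 626 is not a perfect cube, so h has no rational root, and a monic cubic with no rational root is irreducible), g is also irreducible (irreducibility is preserved under the substitution x → x + 15). Hence m_α(x) = x^3 + 45x^2 + 675x + 2749.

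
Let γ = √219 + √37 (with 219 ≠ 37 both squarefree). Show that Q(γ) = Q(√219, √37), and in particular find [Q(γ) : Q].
[Q(γ) : Q] = 4 (equivalently, Q(γ) = Q(√219, √37))

Obviously Q(γ) ⊆ Q(√219, √37), and [Q(√219, √37):Q] = 4 (since 219, 37 are distinct squarefree integers > 1 with 8103 not a perfect square). To show equality we compute the minimal polynomial of γ. From γ = √219 + √37: γ^2 = 219 + 2√(8103) + 37 = 256 + 2√(8103), so γ^2 - 256 = 2√(8103); squaring, (γ^2 - 256)^2 = 4·8103, i.e. γ^4 - 512γ^2 + 65536 - 32412 = 0, i.e. γ^4 - 512γ^2 + 33124 = 0. So γ is a root of x^4 - 512x^2 + 33124. This polynomial is irreducible over Q: it has no rational root (each ±√219 ± √37 is irrational), and any factorization into two quadratics over Q would force √(8103) ∈ Q (pairing opposite roots) or √219, √37 ∈ Q (other pairings), all impossible. Hence [Q(γ):Q] = 4 = [Q(√219, √37):Q], so Q(γ) = Q(√219, √37).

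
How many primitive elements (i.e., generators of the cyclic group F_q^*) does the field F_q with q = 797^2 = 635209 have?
There are φ(635208) = 171072 primitive elements

F_q^* is cyclic of order q - 1 = 635208. A cyclic group of order m has exactly φ(m) generators. Here m = 635208 = 2^3 · 3 · 7 · 19 · 199, so the number of primitive elements is φ(635208) = 171072.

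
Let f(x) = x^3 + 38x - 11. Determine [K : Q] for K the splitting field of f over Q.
[K : Q] = 6

By the rational root test, any rational root of the monic integer polynomial f(x) = x^3 + 38x - 11 must be an integer dividing the constant term -11, i.e. one of ±{1, 11}. Evaluating: f(1) = 28, f(-1) = -50, f(11) = 1738, f(-11) = -1760; none is 0, so f has no rational root and is therefore irreducible over Q (a cubic with no linear factor over a field is irreducible). For an irreducible cubic, the Galois group is A_3 or S_3 according as the discriminant disc(f) = -4a^3 - 27b^2 = -4·(38)^3 - 27·(-11)^2 = -222755 is or is not a square in Q. Here disc(f) = -222755 is not a perfect square in Q, so the Galois group of f over Q is not contained in A_3 and must be all of S_3. The splitting field has degree |S_3| = 6 over Q, so [K : Q] = 6.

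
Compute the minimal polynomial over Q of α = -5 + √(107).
m_α(x) = x^2 + 10x - 82

From α + 5 = √(107), squaring gives (α + 5)^2 = 107, i.e. α^2 + 10α + 25 = 107, so α^2 + 10α - 82 = 0. The discriminant of x^2 + 10x - 82 is (10)^2 - 4·(-82) = 100 + 328 = 428, and 4·(107) is not a perfect square in Q since 107 is squarefree and ≠ 1. Hence x^2 + 10x - 82 is irreducible over Q and is the minimal polynomial of α.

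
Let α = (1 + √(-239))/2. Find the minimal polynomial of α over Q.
m_α(x) = x^2 - x + 60

From 2α - 1 = √(-239), squaring gives (2α - 1)^2 = -239, i.e. 4α^2 - 4α + 1 = -239, so α^2 - α + (1 + 239)/4 = 0. Since -239 ≡ 1 (mod 4), (1 + 239)/4 = 60 ∈ Z. The polynomial x^2 - x + 60 has discriminant 1 - 4·(60) = -239, which is not a perfect square in Q (d = -239 is squarefree and ≠ 1), so x^2 - x + 60 is irreducible over Q. It is the minimal polynomial of α.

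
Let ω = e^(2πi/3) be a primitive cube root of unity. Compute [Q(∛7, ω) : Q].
[Q(∛7, ω) : Q] = 6

[Q(∛7):Q] = 3 (min poly x^3 - 7, irreducible since 7 is not a perfect cube). [Q(ω):Q] = 2 (min poly x^2 + x + 1). Since Q(∛7) ⊂ R and ω ∉ R, we have ω ∉ Q(∛7), so x^2 + x + 1 remains irreducible over Q(∛7) and [Q(∛7, ω) : Q(∛7)] = 2. By the tower law, [Q(∛7, ω) : Q] = 3 · 2 = 6. (In fact Q(∛7, ω) is the splitting field of x^3 - 7 over Q.)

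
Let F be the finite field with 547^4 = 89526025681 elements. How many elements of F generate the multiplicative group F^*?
There are φ(89526025680) = 18750504960 primitive elements

F_q^* is cyclic of order q - 1 = 89526025680. A cyclic group of order m has exactly φ(m) generators. Here m = 89526025680 = 2^4 · 3 · 5 · 7 · 13 · 137 · 29921, so the number of primitive elements is φ(89526025680) = 18750504960.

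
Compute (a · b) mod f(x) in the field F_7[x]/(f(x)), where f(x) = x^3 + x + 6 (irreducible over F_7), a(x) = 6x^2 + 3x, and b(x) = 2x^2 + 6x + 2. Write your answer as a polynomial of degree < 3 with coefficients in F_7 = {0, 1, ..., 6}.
a · b ≡ 4x^2 + 4x (mod f(x))

Multiply in F_7[x]: a(x)·b(x) = (6x^2 + 3x)·(2x^2 + 6x + 2) = 5x^4 + 2x^2 + 6x. This has degree ≥ 3, so divide by f(x) over F_7: 5x^4 + 2x^2 + 6x = (5x)·(x^3 + x + 6) + (4x^2 + 4x). Hence a·b ≡ 4x^2 + 4x (mod f). (F_7[x]/(f) is a field with 7^3 = 343 elements since f is irreducible of degree 3.)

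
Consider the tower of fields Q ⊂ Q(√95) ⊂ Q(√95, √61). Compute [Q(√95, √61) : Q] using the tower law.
[Q(√95, √61) : Q] = 4

[Q(√95):Q] = 2 (min poly x^2 - 95, irreducible since 95 is squarefree > 1). For the top step, suppose √61 ∈ Q(√95), say √61 = c + d√95 with c, d ∈ Q. Squaring: 61 = c^2 + 95d^2 + 2cd√95. Since √95 ∉ Q this forces 2cd = 0. If d = 0 then √61 = c ∈ Q, contradicting 61 squarefree > 1. If c = 0 then 61 = 95d^2, so 95·61 = (95d)^2 is a perfect square in Q — but 95·61 = 5795 is not a perfect square (since 95 and 61 are distinct squarefree integers). Contradiction. Hence √61 ∉ Q(√95), so x^2 - 61 stays irreducible over Q(√95) and [Q(√95, √61) : Q(√95)] = 2. By the tower law, [Q(√95, √61) : Q] = 2 · 2 = 4.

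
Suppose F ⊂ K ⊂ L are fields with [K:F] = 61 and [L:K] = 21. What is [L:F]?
[L:F] = 1281

The tower law says that for any tower of field extensions F ⊂ K ⊂ L with finite degrees, [L:F] = [L:K] · [K:F]. Here this gives [L:F] = 21 · 61 = 1281.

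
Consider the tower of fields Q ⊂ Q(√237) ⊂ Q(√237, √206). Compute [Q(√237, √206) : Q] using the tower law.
[Q(√237, √206) : Q] = 4

[Q(√237):Q] = 2 (min poly x^2 - 237, irreducible since 237 is squarefree > 1). For the top step, suppose √206 ∈ Q(√237), say √206 = c + d√237 with c, d ∈ Q. Squaring: 206 = c^2 + 237d^2 + 2cd√237. Since √237 ∉ Q this forces 2cd = 0. If d = 0 then √206 = c ∈ Q, contradicting 206 squarefree > 1. If c = 0 then 206 = 237d^2, so 237·206 = (237d)^2 is a perfect square in Q — but 237·206 = 48822 is not a perfect square (since 237 and 206 are distinct squarefree integers). Contradiction. Hence √206 ∉ Q(√237), so x^2 - 206 stays irreducible over Q(√237) and [Q(√237, √206) : Q(√237)] = 2. By the tower law, [Q(√237, √206) : Q] = 2 · 2 = 4.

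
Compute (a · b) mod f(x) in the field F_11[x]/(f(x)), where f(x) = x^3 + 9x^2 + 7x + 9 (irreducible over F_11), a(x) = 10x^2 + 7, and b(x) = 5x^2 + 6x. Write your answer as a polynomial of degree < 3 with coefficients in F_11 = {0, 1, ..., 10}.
a · b ≡ 5x^2 + x + 1 (mod f(x))

Multiply in F_11[x]: a(x)·b(x) = (10x^2 + 7)·(5x^2 + 6x) = 6x^4 + 5x^3 + 2x^2 + 9x. This has degree ≥ 3, so divide by f(x) over F_11: 6x^4 + 5x^3 + 2x^2 + 9x = (6x + 6)·(x^3 + 9x^2 + 7x + 9) + (5x^2 + x + 1). Hence a·b ≡ 5x^2 + x + 1 (mod f). (F_11[x]/(f) is a field with 11^3 = 1331 elements since f is irreducible of degree 3.)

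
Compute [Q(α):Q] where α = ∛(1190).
[Q(α):Q] = 3

The minimal polynomial of α is x^3 - 1190, irreducible over Q since 1190 is not a perfect cube (so x^3 - 1190 has no rational root). Hence [Q(α):Q] = deg(m_α) = 3.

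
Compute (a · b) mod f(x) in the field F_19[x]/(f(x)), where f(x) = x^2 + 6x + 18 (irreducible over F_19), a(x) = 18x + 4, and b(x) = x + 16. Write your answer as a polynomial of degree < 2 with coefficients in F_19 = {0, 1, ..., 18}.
a · b ≡ 13x + 6 (mod f(x))

Multiply in F_19[x]: a(x)·b(x) = (18x + 4)·(x + 16) = 18x^2 + 7x + 7. This has degree ≥ 2, so divide by f(x) over F_19: 18x^2 + 7x + 7 = (18)·(x^2 + 6x + 18) + (13x + 6). Hence a·b ≡ 13x + 6 (mod f). (F_19[x]/(f) is a field with 19^2 = 361 elements since f is irreducible of degree 2.)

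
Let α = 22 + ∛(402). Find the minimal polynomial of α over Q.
m_α(x) = x^3 - 66x^2 + 1452x - 11050

Set β = α - 22 = ∛(402), so β^3 = 402. Then (α - 22)^3 - 402 = 0, i.e. α is a root of g(x) = (x - 22)^3 - 402 = x^3 - 66x^2 + 1452x - 11050. Since g(x) = h(x - 22) where h(x) = x^3 - 402, and h is irreducible over Q (because 402 is not a perfect cube, so h has no rational root, and a monic cubic with no rational root is irreducible), g is also irreducible (irreducibility is preserved under the substitution x → x - 22). Hence m_α(x) = x^3 - 66x^2 + 1452x - 11050.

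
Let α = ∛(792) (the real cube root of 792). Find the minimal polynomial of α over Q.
m_α(x) = x^3 - 792

α satisfies α^3 = 792, so x^3 - 792 annihilates α. By the rational root test, a rational root p/q (in lowest terms) of x^3 - 792 would satisfy p^3 = 792 q^3, forcing q = 1 and p^3 = 792; but 792 is not a perfect cube, contradiction. A monic cubic over Q with no rational root is irreducible (any nontrivial factorization would include a linear factor). Hence x^3 - 792 is the minimal polynomial of α, and in particular [Q(α):Q] = 3.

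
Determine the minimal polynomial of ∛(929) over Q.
m_α(x) = x^3 - 929

α satisfies α^3 = 929, so x^3 - 929 annihilates α. By the rational root test, a rational root p/q (in lowest terms) of x^3 - 929 would satisfy p^3 = 929 q^3, forcing q = 1 and p^3 = 929; but 929 is not a perfect cube, contradiction. A monic cubic over Q with no rational root is irreducible (any nontrivial factorization would include a linear factor). Hence x^3 - 929 is the minimal polynomial of α, and in particular [Q(α):Q] = 3.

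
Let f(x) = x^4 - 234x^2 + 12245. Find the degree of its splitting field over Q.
[K : Q] = 4

Solving the quadratic in x^2: x^2 = (234 ± √(234^2 - 4·12245))/2 = (234 ± √5776)/2 = (234 ± 76)/2, giving x^2 = 79 or x^2 = 155. So f(x) = (x^2 - 79)(x^2 - 155) and the roots of f are ±√79, ±√155. Hence the splitting field is K = Q(√79, √155). Since 79 and 155 are distinct squarefree integers > 1, their product 12245 is not a perfect square, so √155 ∉ Q(√79). By the tower law [K:Q] = [Q(√79,√155):Q(√79)] · [Q(√79):Q] = 2 · 2 = 4.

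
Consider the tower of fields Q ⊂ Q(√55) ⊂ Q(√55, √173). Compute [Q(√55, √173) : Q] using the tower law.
[Q(√55, √173) : Q] = 4

[Q(√55):Q] = 2 (min poly x^2 - 55, irreducible since 55 is squarefree > 1). For the top step, suppose √173 ∈ Q(√55), say √173 = c + d√55 with c, d ∈ Q. Squaring: 173 = c^2 + 55d^2 + 2cd√55. Since √55 ∉ Q this forces 2cd = 0. If d = 0 then √173 = c ∈ Q, contradicting 173 squarefree > 1. If c = 0 then 173 = 55d^2, so 55·173 = (55d)^2 is a perfect square in Q — but 55·173 = 9515 is not a perfect square (since 55 and 173 are distinct squarefree integers). Contradiction. Hence √173 ∉ Q(√55), so x^2 - 173 stays irreducible over Q(√55) and [Q(√55, √173) : Q(√55)] = 2. By the tower law, [Q(√55, √173) : Q] = 2 · 2 = 4.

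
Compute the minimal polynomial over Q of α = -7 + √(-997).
m_α(x) = x^2 + 14x + 1046

From α + 7 = √(-997), squaring gives (α + 7)^2 = -997, i.e. α^2 + 14α + 49 = -997, so α^2 + 14α + 1046 = 0. The discriminant of x^2 + 14x + 1046 is (14)^2 - 4·(1046) = 196 - 4184 = -3988, and 4·(-997) is not a perfect square in Q since -997 is squarefree and ≠ 1. Hence x^2 + 14x + 1046 is irreducible over Q and is the minimal polynomial of α.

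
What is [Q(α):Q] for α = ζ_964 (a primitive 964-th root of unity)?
[Q(α):Q] = 480

The minimal polynomial of ζ_964 over Q is the 964-th cyclotomic polynomial Φ_964(x), which is irreducible over Q and has degree φ(964) = 480. Hence [Q(α):Q] = φ(964) = 480.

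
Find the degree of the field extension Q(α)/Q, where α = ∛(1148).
[Q(α):Q] = 3

The minimal polynomial of α is x^3 - 1148, irreducible over Q since 1148 is not a perfect cube (so x^3 - 1148 has no rational root). Hence [Q(α):Q] = deg(m_α) = 3.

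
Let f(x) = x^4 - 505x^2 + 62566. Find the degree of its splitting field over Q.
[K : Q] = 4

Solving the quadratic in x^2: x^2 = (505 ± √(505^2 - 4·62566))/2 = (505 ± √4761)/2 = (505 ± 69)/2, giving x^2 = 218 or x^2 = 287. So f(x) = (x^2 - 218)(x^2 - 287) and the roots of f are ±√218, ±√287. Hence the splitting field is K = Q(√218, √287). Since 218 and 287 are distinct squarefree integers > 1, their product 62566 is not a perfect square, so √287 ∉ Q(√218). By the tower law [K:Q] = [Q(√218,√287):Q(√218)] · [Q(√218):Q] = 2 · 2 = 4.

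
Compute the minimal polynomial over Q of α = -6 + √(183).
m_α(x) = x^2 + 12x - 147

From α + 6 = √(183), squaring gives (α + 6)^2 = 183, i.e. α^2 + 12α + 36 = 183, so α^2 + 12α - 147 = 0. The discriminant of x^2 + 12x - 147 is (12)^2 - 4·(-147) = 144 + 588 = 732, and 4·(183) is not a perfect square in Q since 183 is squarefree and ≠ 1. Hence x^2 + 12x - 147 is irreducible over Q and is the minimal polynomial of α.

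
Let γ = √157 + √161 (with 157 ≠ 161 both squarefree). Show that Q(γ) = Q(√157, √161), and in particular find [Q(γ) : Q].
[Q(γ) : Q] = 4 (equivalently, Q(γ) = Q(√157, √161))

Obviously Q(γ) ⊆ Q(√157, √161), and [Q(√157, √161):Q] = 4 (since 157, 161 are distinct squarefree integers > 1 with 25277 not a perfect square). To show equality we compute the minimal polynomial of γ. From γ = √157 + √161: γ^2 = 157 + 2√(25277) + 161 = 318 + 2√(25277), so γ^2 - 318 = 2√(25277); squaring, (γ^2 - 318)^2 = 4·25277, i.e. γ^4 - 636γ^2 + 101124 - 101108 = 0, i.e. γ^4 - 636γ^2 + 16 = 0. So γ is a root of x^4 - 636x^2 + 16. This polynomial is irreducible over Q: it has no rational root (each ±√157 ± √161 is irrational), and any factorization into two quadratics over Q would force √(25277) ∈ Q (pairing opposite roots) or √157, √161 ∈ Q (other pairings), all impossible. Hence [Q(γ):Q] = 4 = [Q(√157, √161):Q], so Q(γ) = Q(√157, √161).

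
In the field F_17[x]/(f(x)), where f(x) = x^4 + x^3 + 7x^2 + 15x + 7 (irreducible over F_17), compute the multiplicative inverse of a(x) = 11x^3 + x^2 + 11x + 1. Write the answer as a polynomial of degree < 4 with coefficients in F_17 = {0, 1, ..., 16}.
a(x)^(-1) ≡ 16x^3 + 2x^2 + 7x + 10 (mod f(x))

Since f is irreducible over F_17, F_17[x]/(f) is a field and a(x) ≠ 0 has an inverse. Apply the extended Euclidean algorithm to f(x) and a(x) in F_17[x]: f(x) = (14x + 5)·a(x) + (x^2 + 14x + 2);  a(x) = (11x)·(x^2 + 14x + 2) + (6x + 1);  (x^2 + 14x + 2) = (3x + 16)·(6x + 1) + (3). The last nonzero remainder is the constant 3 = gcd(f, a) in F_17. Back-substituting through the division chain expresses 3 = s(x)·a(x) + t(x)·f(x) with s(x) ≡ 14x^3 + 6x^2 + 4x + 13 (mod f), so (14x^3 + 6x^2 + 4x + 13)·a(x) ≡ 3 (mod f). Multiplying by 3^(-1) ≡ 6 in F_17 gives a(x)^(-1) ≡ 6·(14x^3 + 6x^2 + 4x + 13) ≡ 16x^3 + 2x^2 + 7x + 10 (mod f). Check: (11x^3 + x^2 + 11x + 1)·(16x^3 + 2x^2 + 7x + 10) = 6x^6 + 4x^5 + 2x^3 + 4x^2 + 15x + 10 ≡ 1 (mod x^4 + x^3 + 7x^2 + 15x + 7).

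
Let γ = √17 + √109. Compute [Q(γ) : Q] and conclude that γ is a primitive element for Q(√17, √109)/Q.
[Q(γ) : Q] = 4 (equivalently, Q(γ) = Q(√17, √109))

Obviously Q(γ) ⊆ Q(√17, √109), and [Q(√17, √109):Q] = 4 (since 17, 109 are distinct squarefree integers > 1 with 1853 not a perfect square). To show equality we compute the minimal polynomial of γ. From γ = √17 + √109: γ^2 = 17 + 2√(1853) + 109 = 126 + 2√(1853), so γ^2 - 126 = 2√(1853); squaring, (γ^2 - 126)^2 = 4·1853, i.e. γ^4 - 252γ^2 + 15876 - 7412 = 0, i.e. γ^4 - 252γ^2 + 8464 = 0. So γ is a root of x^4 - 252x^2 + 8464. This polynomial is irreducible over Q: it has no rational root (each ±√17 ± √109 is irrational), and any factorization into two quadratics over Q would force √(1853) ∈ Q (pairing opposite roots) or √17, √109 ∈ Q (other pairings), all impossible. Hence [Q(γ):Q] = 4 = [Q(√17, √109):Q], so Q(γ) = Q(√17, √109).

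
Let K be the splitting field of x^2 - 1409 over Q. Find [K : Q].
[K : Q] = 2

f(x) = x^2 - 1409 factors as (x - √1409)(x + √1409). The splitting field is K = Q(√1409). Since 1409 is squarefree and > 1, it is not a perfect square, so x^2 - 1409 is irreducible over Q and [Q(√1409) : Q] = 2. Hence [K : Q] = 2.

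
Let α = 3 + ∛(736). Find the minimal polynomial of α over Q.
m_α(x) = x^3 - 9x^2 + 27x - 763

Set β = α - 3 = ∛(736), so β^3 = 736. Then (α - 3)^3 - 736 = 0, i.e. α is a root of g(x) = (x - 3)^3 - 736 = x^3 - 9x^2 + 27x - 763. Since g(x) = h(x - 3) where h(x) = x^3 - 736, and h is irreducible over Q (because 736 is not a perfect cube, so h has no rational root, and a monic cubic with no rational root is irreducible), g is also irreducible (irreducibility is preserved under the substitution x → x - 3). Hence m_α(x) = x^3 - 9x^2 + 27x - 763.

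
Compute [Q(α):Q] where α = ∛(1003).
[Q(α):Q] = 3

The minimal polynomial of α is x^3 - 1003, irreducible over Q since 1003 is not a perfect cube (so x^3 - 1003 has no rational root). Hence [Q(α):Q] = deg(m_α) = 3.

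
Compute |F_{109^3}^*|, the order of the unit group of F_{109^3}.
|F_{109^3}^*| = 1295028

F_{109^3} has 109^3 = 1295029 elements; its multiplicative group consists of all nonzero elements, so |F_{109^3}^*| = 1295029 - 1 = 1295028. (It is cyclic since any finite subgroup of the multiplicative group of a field is cyclic.)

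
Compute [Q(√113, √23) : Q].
[Q(√113, √23) : Q] = 4

[Q(√113):Q] = 2 (min poly x^2 - 113, irreducible since 113 is squarefree > 1). For the top step, suppose √23 ∈ Q(√113), say √23 = c + d√113 with c, d ∈ Q. Squaring: 23 = c^2 + 113d^2 + 2cd√113. Since √113 ∉ Q this forces 2cd = 0. If d = 0 then √23 = c ∈ Q, contradicting 23 squarefree > 1. If c = 0 then 23 = 113d^2, so 113·23 = (113d)^2 is a perfect square in Q — but 113·23 = 2599 is not a perfect square (since 113 and 23 are distinct squarefree integers). Contradiction. Hence √23 ∉ Q(√113), so x^2 - 23 stays irreducible over Q(√113) and [Q(√113, √23) : Q(√113)] = 2. By the tower law, [Q(√113, √23) : Q] = 2 · 2 = 4.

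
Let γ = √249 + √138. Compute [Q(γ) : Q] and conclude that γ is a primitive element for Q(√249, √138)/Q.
[Q(γ) : Q] = 4 (equivalently, Q(γ) = Q(√249, √138))

Obviously Q(γ) ⊆ Q(√249, √138), and [Q(√249, √138):Q] = 4 (since 249, 138 are distinct squarefree integers > 1 with 34362 not a perfect square). To show equality we compute the minimal polynomial of γ. From γ = √249 + √138: γ^2 = 249 + 2√(34362) + 138 = 387 + 2√(34362), so γ^2 - 387 = 2√(34362); squaring, (γ^2 - 387)^2 = 4·34362, i.e. γ^4 - 774γ^2 + 149769 - 137448 = 0, i.e. γ^4 - 774γ^2 + 12321 = 0. So γ is a root of x^4 - 774x^2 + 12321. This polynomial is irreducible over Q: it has no rational root (each ±√249 ± √138 is irrational), and any factorization into two quadratics over Q would force √(34362) ∈ Q (pairing opposite roots) or √249, √138 ∈ Q (other pairings), all impossible. Hence [Q(γ):Q] = 4 = [Q(√249, √138):Q], so Q(γ) = Q(√249, √138).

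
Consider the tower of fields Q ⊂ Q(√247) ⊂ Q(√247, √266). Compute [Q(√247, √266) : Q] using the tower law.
[Q(√247, √266) : Q] = 4

[Q(√247):Q] = 2 (min poly x^2 - 247, irreducible since 247 is squarefree > 1). For the top step, suppose √266 ∈ Q(√247), say √266 = c + d√247 with c, d ∈ Q. Squaring: 266 = c^2 + 247d^2 + 2cd√247. Since √247 ∉ Q this forces 2cd = 0. If d = 0 then √266 = c ∈ Q, contradicting 266 squarefree > 1. If c = 0 then 266 = 247d^2, so 247·266 = (247d)^2 is a perfect square in Q — but 247·266 = 65702 is not a perfect square (since 247 and 266 are distinct squarefree integers). Contradiction. Hence √266 ∉ Q(√247), so x^2 - 266 stays irreducible over Q(√247) and [Q(√247, √266) : Q(√247)] = 2. By the tower law, [Q(√247, √266) : Q] = 2 · 2 = 4.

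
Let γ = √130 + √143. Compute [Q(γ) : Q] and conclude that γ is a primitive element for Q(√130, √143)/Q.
[Q(γ) : Q] = 4 (equivalently, Q(γ) = Q(√130, √143))

Obviously Q(γ) ⊆ Q(√130, √143), and [Q(√130, √143):Q] = 4 (since 130, 143 are distinct squarefree integers > 1 with 18590 not a perfect square). To show equality we compute the minimal polynomial of γ. From γ = √130 + √143: γ^2 = 130 + 2√(18590) + 143 = 273 + 2√(18590), so γ^2 - 273 = 2√(18590); squaring, (γ^2 - 273)^2 = 4·18590, i.e. γ^4 - 546γ^2 + 74529 - 74360 = 0, i.e. γ^4 - 546γ^2 + 169 = 0. So γ is a root of x^4 - 546x^2 + 169. This polynomial is irreducible over Q: it has no rational root (each ±√130 ± √143 is irrational), and any factorization into two quadratics over Q would force √(18590) ∈ Q (pairing opposite roots) or √130, √143 ∈ Q (other pairings), all impossible. Hence [Q(γ):Q] = 4 = [Q(√130, √143):Q], so Q(γ) = Q(√130, √143).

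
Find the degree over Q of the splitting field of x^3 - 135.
[K : Q] = 6

The roots of x^3 - 135 are ∛135, ω∛135, ω^2∛135 where ω = e^(2πi/3) is a primitive cube root of unity, so K = Q(∛135, ω). Now [Q(∛135):Q] = 3 (since 135 is not a perfect cube, x^3 - 135 is irreducible) and [Q(ω):Q] = 2. Both 2 and 3 divide [K:Q], and [K:Q] ≤ 3·2 = 6, so [K:Q] = 6. (Equivalently: Q(∛135) ⊂ R but ω ∉ R, so [K : Q(∛135)] = 2.)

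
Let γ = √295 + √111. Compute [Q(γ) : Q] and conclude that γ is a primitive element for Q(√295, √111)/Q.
[Q(γ) : Q] = 4 (equivalently, Q(γ) = Q(√295, √111))

Obviously Q(γ) ⊆ Q(√295, √111), and [Q(√295, √111):Q] = 4 (since 295, 111 are distinct squarefree integers > 1 with 32745 not a perfect square). To show equality we compute the minimal polynomial of γ. From γ = √295 + √111: γ^2 = 295 + 2√(32745) + 111 = 406 + 2√(32745), so γ^2 - 406 = 2√(32745); squaring, (γ^2 - 406)^2 = 4·32745, i.e. γ^4 - 812γ^2 + 164836 - 130980 = 0, i.e. γ^4 - 812γ^2 + 33856 = 0. So γ is a root of x^4 - 812x^2 + 33856. This polynomial is irreducible over Q: it has no rational root (each ±√295 ± √111 is irrational), and any factorization into two quadratics over Q would force √(32745) ∈ Q (pairing opposite roots) or √295, √111 ∈ Q (other pairings), all impossible. Hence [Q(γ):Q] = 4 = [Q(√295, √111):Q], so Q(γ) = Q(√295, √111).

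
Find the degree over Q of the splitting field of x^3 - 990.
[K : Q] = 6

The roots of x^3 - 990 are ∛990, ω∛990, ω^2∛990 where ω = e^(2πi/3) is a primitive cube root of unity, so K = Q(∛990, ω). Now [Q(∛990):Q] = 3 (since 990 is not a perfect cube, x^3 - 990 is irreducible) and [Q(ω):Q] = 2. Both 2 and 3 divide [K:Q], and [K:Q] ≤ 3·2 = 6, so [K:Q] = 6. (Equivalently: Q(∛990) ⊂ R but ω ∉ R, so [K : Q(∛990)] = 2.)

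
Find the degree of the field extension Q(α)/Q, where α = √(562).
[Q(α):Q] = 2

[Q(α):Q] equals the degree of the minimal polynomial of α. Here α^2 = 562 and x^2 - 562 is irreducible (d = 562 is squarefree, ≠ 1, hence not a square), so deg(m_α) = 2. Thus [Q(α):Q] = 2.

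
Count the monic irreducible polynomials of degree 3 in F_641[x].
There are 87791360 monic irreducible polynomials of degree 3 over F_641

Each element of F_{641^3} that lies in no proper subfield is a root of exactly one monic irreducible of degree 3 over F_641, and each such polynomial has 3 distinct roots in F_{641^3}. By Möbius inversion the count is N_641(3) = (1/3) Σ_{d|3} μ(3/d) · 641^d = (1/3)(μ(3)·641^1 + μ(1)·641^3) = 263374080/3 = 87791360.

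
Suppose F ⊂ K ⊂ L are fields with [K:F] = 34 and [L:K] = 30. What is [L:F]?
[L:F] = 1020

The tower law says that for any tower of field extensions F ⊂ K ⊂ L with finite degrees, [L:F] = [L:K] · [K:F]. Here this gives [L:F] = 30 · 34 = 1020.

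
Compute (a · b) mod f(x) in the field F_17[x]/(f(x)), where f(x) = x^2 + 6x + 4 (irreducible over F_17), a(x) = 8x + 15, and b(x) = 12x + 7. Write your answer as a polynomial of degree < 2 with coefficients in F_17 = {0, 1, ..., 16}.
a · b ≡ 10 (mod f(x))

Multiply in F_17[x]: a(x)·b(x) = (8x + 15)·(12x + 7) = 11x^2 + 15x + 3. This has degree ≥ 2, so divide by f(x) over F_17: 11x^2 + 15x + 3 = (11)·(x^2 + 6x + 4) + (10). Hence a·b ≡ 10 (mod f). (F_17[x]/(f) is a field with 17^2 = 289 elements since f is irreducible of degree 2.)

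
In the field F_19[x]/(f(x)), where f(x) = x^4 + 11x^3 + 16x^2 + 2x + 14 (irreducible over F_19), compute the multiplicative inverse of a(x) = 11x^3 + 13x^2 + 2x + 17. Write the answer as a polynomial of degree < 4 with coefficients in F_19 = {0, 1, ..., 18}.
a(x)^(-1) ≡ 11x^3 + 4x^2 + 5x (mod f(x))

Since f is irreducible over F_19, F_19[x]/(f) is a field and a(x) ≠ 0 has an inverse. Apply the extended Euclidean algorithm to f(x) and a(x) in F_19[x]: f(x) = (7x + 10)·a(x) + (5x^2 + 15x + 15);  a(x) = (6x + 15)·(5x^2 + 15x + 15) + (10x + 1);  (5x^2 + 15x + 15) = (10x + 10)·(10x + 1) + (5). The last nonzero remainder is the constant 5 = gcd(f, a) in F_19. Back-substituting through the division chain expresses 5 = s(x)·a(x) + t(x)·f(x) with s(x) ≡ 17x^3 + x^2 + 6x (mod f), so (17x^3 + x^2 + 6x)·a(x) ≡ 5 (mod f). Multiplying by 5^(-1) ≡ 4 in F_19 gives a(x)^(-1) ≡ 4·(17x^3 + x^2 + 6x) ≡ 11x^3 + 4x^2 + 5x (mod f). Check: (11x^3 + 13x^2 + 2x + 17)·(11x^3 + 4x^2 + 5x) = 7x^6 + 16x^5 + 15x^4 + 13x^3 + 2x^2 + 9x ≡ 1 (mod x^4 + 11x^3 + 16x^2 + 2x + 14).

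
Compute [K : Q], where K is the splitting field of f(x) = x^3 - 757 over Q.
[K : Q] = 6

The roots of x^3 - 757 are ∛757, ω∛757, ω^2∛757 where ω = e^(2πi/3) is a primitive cube root of unity, so K = Q(∛757, ω). Now [Q(∛757):Q] = 3 (since 757 is not a perfect cube, x^3 - 757 is irreducible) and [Q(ω):Q] = 2. Both 2 and 3 divide [K:Q], and [K:Q] ≤ 3·2 = 6, so [K:Q] = 6. (Equivalently: Q(∛757) ⊂ R but ω ∉ R, so [K : Q(∛757)] = 2.)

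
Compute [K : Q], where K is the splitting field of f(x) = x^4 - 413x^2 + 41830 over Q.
[K : Q] = 4

Solving the quadratic in x^2: x^2 = (413 ± √(413^2 - 4·41830))/2 = (413 ± √3249)/2 = (413 ± 57)/2, giving x^2 = 178 or x^2 = 235. So f(x) = (x^2 - 178)(x^2 - 235) and the roots of f are ±√178, ±√235. Hence the splitting field is K = Q(√178, √235). Since 178 and 235 are distinct squarefree integers > 1, their product 41830 is not a perfect square, so √235 ∉ Q(√178). By the tower law [K:Q] = [Q(√178,√235):Q(√178)] · [Q(√178):Q] = 2 · 2 = 4.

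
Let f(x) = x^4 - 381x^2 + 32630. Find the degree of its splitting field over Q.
[K : Q] = 4

Solving the quadratic in x^2: x^2 = (381 ± √(381^2 - 4·32630))/2 = (381 ± √14641)/2 = (381 ± 121)/2, giving x^2 = 130 or x^2 = 251. So f(x) = (x^2 - 130)(x^2 - 251) and the roots of f are ±√130, ±√251. Hence the splitting field is K = Q(√130, √251). Since 130 and 251 are distinct squarefree integers > 1, their product 32630 is not a perfect square, so √251 ∉ Q(√130). By the tower law [K:Q] = [Q(√130,√251):Q(√130)] · [Q(√130):Q] = 2 · 2 = 4.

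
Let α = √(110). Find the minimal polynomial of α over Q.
m_α(x) = x^2 - 110

α satisfies α^2 - 110 = 0, so x^2 - 110 annihilates α. Since d = 110 is squarefree and ≠ 1, it is not a perfect square in Q, so x^2 - 110 has no rational root and is therefore irreducible over Q (a degree-2 polynomial over a field is irreducible iff it has no root). Hence m_α(x) = x^2 - 110.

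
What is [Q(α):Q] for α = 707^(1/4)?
[Q(α):Q] = 4

α is a root of x^4 - 707. By Eisenstein's criterion at the prime p = 7 (which divides the constant term 707 but p^2 = 49 does not, since 707 is squarefree), x^4 - 707 is irreducible over Q. Hence [Q(α):Q] = 4.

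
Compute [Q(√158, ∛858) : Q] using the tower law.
[Q(√158, ∛858) : Q] = 6

Let L = Q(√158, ∛858). Since Q(√158) ⊂ L and [Q(√158):Q] = 2, the tower law gives 2 | [L:Q]. Likewise Q(∛858) ⊂ L with [Q(∛858):Q] = 3 (because 858 is not a perfect cube), so 3 | [L:Q]. As gcd(2,3) = 1, [L:Q] is divisible by 6. Conversely L is generated over Q by √158 and ∛858, so [L:Q] ≤ 2·3 = 6. Therefore [Q(√158, ∛858) : Q] = 6.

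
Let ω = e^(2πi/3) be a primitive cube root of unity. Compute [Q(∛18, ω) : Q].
[Q(∛18, ω) : Q] = 6

[Q(∛18):Q] = 3 (min poly x^3 - 18, irreducible since 18 is not a perfect cube). [Q(ω):Q] = 2 (min poly x^2 + x + 1). Since Q(∛18) ⊂ R and ω ∉ R, we have ω ∉ Q(∛18), so x^2 + x + 1 remains irreducible over Q(∛18) and [Q(∛18, ω) : Q(∛18)] = 2. By the tower law, [Q(∛18, ω) : Q] = 3 · 2 = 6. (In fact Q(∛18, ω) is the splitting field of x^3 - 18 over Q.)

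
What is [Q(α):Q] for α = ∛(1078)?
[Q(α):Q] = 3

The minimal polynomial of α is x^3 - 1078, irreducible over Q since 1078 is not a perfect cube (so x^3 - 1078 has no rational root). Hence [Q(α):Q] = deg(m_α) = 3.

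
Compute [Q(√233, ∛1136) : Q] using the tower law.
[Q(√233, ∛1136) : Q] = 6

Let L = Q(√233, ∛1136). Since Q(√233) ⊂ L and [Q(√233):Q] = 2, the tower law gives 2 | [L:Q]. Likewise Q(∛1136) ⊂ L with [Q(∛1136):Q] = 3 (because 1136 is not a perfect cube), so 3 | [L:Q]. As gcd(2,3) = 1, [L:Q] is divisible by 6. Conversely L is generated over Q by √233 and ∛1136, so [L:Q] ≤ 2·3 = 6. Therefore [Q(√233, ∛1136) : Q] = 6.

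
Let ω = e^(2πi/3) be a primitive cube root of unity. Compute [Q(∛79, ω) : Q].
[Q(∛79, ω) : Q] = 6

[Q(∛79):Q] = 3 (min poly x^3 - 79, irreducible since 79 is not a perfect cube). [Q(ω):Q] = 2 (min poly x^2 + x + 1). Since Q(∛79) ⊂ R and ω ∉ R, we have ω ∉ Q(∛79), so x^2 + x + 1 remains irreducible over Q(∛79) and [Q(∛79, ω) : Q(∛79)] = 2. By the tower law, [Q(∛79, ω) : Q] = 3 · 2 = 6. (In fact Q(∛79, ω) is the splitting field of x^3 - 79 over Q.)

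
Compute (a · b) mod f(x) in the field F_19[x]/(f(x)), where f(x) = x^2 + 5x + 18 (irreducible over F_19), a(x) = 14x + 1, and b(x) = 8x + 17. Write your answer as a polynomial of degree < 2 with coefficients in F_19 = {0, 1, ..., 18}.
a · b ≡ 9x + 15 (mod f(x))

Multiply in F_19[x]: a(x)·b(x) = (14x + 1)·(8x + 17) = 17x^2 + 18x + 17. This has degree ≥ 2, so divide by f(x) over F_19: 17x^2 + 18x + 17 = (17)·(x^2 + 5x + 18) + (9x + 15). Hence a·b ≡ 9x + 15 (mod f). (F_19[x]/(f) is a field with 19^2 = 361 elements since f is irreducible of degree 2.)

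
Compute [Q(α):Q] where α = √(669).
[Q(α):Q] = 2

[Q(α):Q] equals the degree of the minimal polynomial of α. Here α^2 = 669 and x^2 - 669 is irreducible (d = 669 is squarefree, ≠ 1, hence not a square), so deg(m_α) = 2. Thus [Q(α):Q] = 2.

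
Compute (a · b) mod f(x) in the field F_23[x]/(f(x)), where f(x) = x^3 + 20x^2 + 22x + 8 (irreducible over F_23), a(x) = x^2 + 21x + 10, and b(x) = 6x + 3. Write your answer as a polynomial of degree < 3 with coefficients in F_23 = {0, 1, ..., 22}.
a · b ≡ 9x^2 + 14x + 5 (mod f(x))

Multiply in F_23[x]: a(x)·b(x) = (x^2 + 21x + 10)·(6x + 3) = 6x^3 + 14x^2 + 8x + 7. This has degree ≥ 3, so divide by f(x) over F_23: 6x^3 + 14x^2 + 8x + 7 = (6)·(x^3 + 20x^2 + 22x + 8) + (9x^2 + 14x + 5). Hence a·b ≡ 9x^2 + 14x + 5 (mod f). (F_23[x]/(f) is a field with 23^3 = 12167 elements since f is irreducible of degree 3.)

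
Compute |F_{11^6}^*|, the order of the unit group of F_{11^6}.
|F_{11^6}^*| = 1771560

F_{11^6} has 11^6 = 1771561 elements; its multiplicative group consists of all nonzero elements, so |F_{11^6}^*| = 1771561 - 1 = 1771560. (It is cyclic since any finite subgroup of the multiplicative group of a field is cyclic.)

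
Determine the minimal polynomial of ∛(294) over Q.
m_α(x) = x^3 - 294

α satisfies α^3 = 294, so x^3 - 294 annihilates α. By the rational root test, a rational root p/q (in lowest terms) of x^3 - 294 would satisfy p^3 = 294 q^3, forcing q = 1 and p^3 = 294; but 294 is not a perfect cube, contradiction. A monic cubic over Q with no rational root is irreducible (any nontrivial factorization would include a linear factor). Hence x^3 - 294 is the minimal polynomial of α, and in particular [Q(α):Q] = 3.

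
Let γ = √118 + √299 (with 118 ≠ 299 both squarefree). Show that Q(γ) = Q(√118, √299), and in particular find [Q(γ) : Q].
[Q(γ) : Q] = 4 (equivalently, Q(γ) = Q(√118, √299))

Obviously Q(γ) ⊆ Q(√118, √299), and [Q(√118, √299):Q] = 4 (since 118, 299 are distinct squarefree integers > 1 with 35282 not a perfect square). To show equality we compute the minimal polynomial of γ. From γ = √118 + √299: γ^2 = 118 + 2√(35282) + 299 = 417 + 2√(35282), so γ^2 - 417 = 2√(35282); squaring, (γ^2 - 417)^2 = 4·35282, i.e. γ^4 - 834γ^2 + 173889 - 141128 = 0, i.e. γ^4 - 834γ^2 + 32761 = 0. So γ is a root of x^4 - 834x^2 + 32761. This polynomial is irreducible over Q: it has no rational root (each ±√118 ± √299 is irrational), and any factorization into two quadratics over Q would force √(35282) ∈ Q (pairing opposite roots) or √118, √299 ∈ Q (other pairings), all impossible. Hence [Q(γ):Q] = 4 = [Q(√118, √299):Q], so Q(γ) = Q(√118, √299).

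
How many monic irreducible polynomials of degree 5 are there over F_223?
There are 110294615424 monic irreducible polynomials of degree 5 over F_223

Each element of F_{223^5} that lies in no proper subfield is a root of exactly one monic irreducible of degree 5 over F_223, and each such polynomial has 5 distinct roots in F_{223^5}. By Möbius inversion the count is N_223(5) = (1/5) Σ_{d|5} μ(5/d) · 223^d = (1/5)(μ(5)·223^1 + μ(1)·223^5) = 551473077120/5 = 110294615424.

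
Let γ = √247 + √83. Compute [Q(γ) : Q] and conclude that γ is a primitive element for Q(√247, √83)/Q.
[Q(γ) : Q] = 4 (equivalently, Q(γ) = Q(√247, √83))

Obviously Q(γ) ⊆ Q(√247, √83), and [Q(√247, √83):Q] = 4 (since 247, 83 are distinct squarefree integers > 1 with 20501 not a perfect square). To show equality we compute the minimal polynomial of γ. From γ = √247 + √83: γ^2 = 247 + 2√(20501) + 83 = 330 + 2√(20501), so γ^2 - 330 = 2√(20501); squaring, (γ^2 - 330)^2 = 4·20501, i.e. γ^4 - 660γ^2 + 108900 - 82004 = 0, i.e. γ^4 - 660γ^2 + 26896 = 0. So γ is a root of x^4 - 660x^2 + 26896. This polynomial is irreducible over Q: it has no rational root (each ±√247 ± √83 is irrational), and any factorization into two quadratics over Q would force √(20501) ∈ Q (pairing opposite roots) or √247, √83 ∈ Q (other pairings), all impossible. Hence [Q(γ):Q] = 4 = [Q(√247, √83):Q], so Q(γ) = Q(√247, √83).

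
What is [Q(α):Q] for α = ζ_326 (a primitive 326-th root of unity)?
[Q(α):Q] = 162

The minimal polynomial of ζ_326 over Q is the 326-th cyclotomic polynomial Φ_326(x), which is irreducible over Q and has degree φ(326) = 162. Hence [Q(α):Q] = φ(326) = 162.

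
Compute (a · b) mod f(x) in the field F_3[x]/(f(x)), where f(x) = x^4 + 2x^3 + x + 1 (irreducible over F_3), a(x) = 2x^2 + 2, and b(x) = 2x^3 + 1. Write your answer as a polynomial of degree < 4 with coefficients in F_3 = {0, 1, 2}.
a · b ≡ 2x^3 + x^2 + x + 1 (mod f(x))

Multiply in F_3[x]: a(x)·b(x) = (2x^2 + 2)·(2x^3 + 1) = x^5 + x^3 + 2x^2 + 2. This has degree ≥ 4, so divide by f(x) over F_3: x^5 + x^3 + 2x^2 + 2 = (x + 1)·(x^4 + 2x^3 + x + 1) + (2x^3 + x^2 + x + 1). Hence a·b ≡ 2x^3 + x^2 + x + 1 (mod f). (F_3[x]/(f) is a field with 3^4 = 81 elements since f is irreducible of degree 4.)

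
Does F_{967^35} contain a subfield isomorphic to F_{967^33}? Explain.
No: F_{967^33} is not a subfield of F_{967^35}

F_{p^m} embeds in F_{p^n} iff m | n. Here 33 ∤ 35 (since 35 = 1·33 + 2 with remainder 2 ≠ 0), so F_{967^33} is not a subfield of F_{967^35}. Equivalently: if it were, the tower law would give 33 = [F_{967^33}:F_967] dividing [F_{967^35}:F_967] = 35, contradiction.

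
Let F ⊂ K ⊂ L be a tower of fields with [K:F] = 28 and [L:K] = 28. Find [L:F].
[L:F] = 784

The tower law says that for any tower of field extensions F ⊂ K ⊂ L with finite degrees, [L:F] = [L:K] · [K:F]. Here this gives [L:F] = 28 · 28 = 784.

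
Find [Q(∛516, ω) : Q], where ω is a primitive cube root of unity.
[Q(∛516, ω) : Q] = 6

[Q(∛516):Q] = 3 (min poly x^3 - 516, irreducible since 516 is not a perfect cube). [Q(ω):Q] = 2 (min poly x^2 + x + 1). Since Q(∛516) ⊂ R and ω ∉ R, we have ω ∉ Q(∛516), so x^2 + x + 1 remains irreducible over Q(∛516) and [Q(∛516, ω) : Q(∛516)] = 2. By the tower law, [Q(∛516, ω) : Q] = 3 · 2 = 6. (In fact Q(∛516, ω) is the splitting field of x^3 - 516 over Q.)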